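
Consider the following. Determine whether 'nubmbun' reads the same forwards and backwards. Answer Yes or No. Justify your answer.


Forward: 'nubmbun'
Reversed: 'nubmbun'
They are identical.

Yes


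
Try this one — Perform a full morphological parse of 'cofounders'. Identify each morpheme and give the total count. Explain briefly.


Step 1: Identify prefix: 'co' (meaning: together)
Step 2: Identify root: 'found'
Step 3: Identify suffix(es): 'er, s'
Decomposition: co- (prefix: together) + found (root) + -er (suffix: one who) + -s (plural)
Total morphemes: 4

4 morphemes (co- (prefix: together) + found (root) + -er (suffix: one who) + -s (plural))


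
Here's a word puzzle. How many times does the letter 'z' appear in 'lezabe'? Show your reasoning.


Letter 'z' in 'lezabe': found at position(s) 3 = 1 occurrence(s).

1


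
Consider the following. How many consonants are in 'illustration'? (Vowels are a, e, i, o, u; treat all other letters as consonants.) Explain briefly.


Consonants in 'illustration': l, l, s, t, r, t, n = 7 consonants.

7


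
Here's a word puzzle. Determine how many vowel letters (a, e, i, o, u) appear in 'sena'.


Vowels in 'sena': e, a = 2 vowels.

2


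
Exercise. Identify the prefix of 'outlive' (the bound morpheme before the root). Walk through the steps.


The word 'outlive' = 'out' (prefix) + 'live' (root). The prefix is 'out'.

out


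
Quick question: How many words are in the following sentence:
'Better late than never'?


Split into words: Better | late | than | never = 4 words.

4


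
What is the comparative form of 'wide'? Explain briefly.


Apply comparative formation (ends in e: add -r): 'wide' -> 'wider'.

wider


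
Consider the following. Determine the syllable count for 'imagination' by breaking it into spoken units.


Break 'imagination' into syllables: i-mag-i-na-tion -> i | mag | i | na | tion = 5 syllables

5 syllables


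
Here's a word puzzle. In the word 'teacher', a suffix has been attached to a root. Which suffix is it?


The word 'teacher' = 'teach' (root) + '-er' (suffix). The suffix is '-er'.

er


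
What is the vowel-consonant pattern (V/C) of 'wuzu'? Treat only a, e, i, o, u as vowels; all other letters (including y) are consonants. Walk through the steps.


Letter mapping: w = C, u = V, z = C, u = V.

CVCV


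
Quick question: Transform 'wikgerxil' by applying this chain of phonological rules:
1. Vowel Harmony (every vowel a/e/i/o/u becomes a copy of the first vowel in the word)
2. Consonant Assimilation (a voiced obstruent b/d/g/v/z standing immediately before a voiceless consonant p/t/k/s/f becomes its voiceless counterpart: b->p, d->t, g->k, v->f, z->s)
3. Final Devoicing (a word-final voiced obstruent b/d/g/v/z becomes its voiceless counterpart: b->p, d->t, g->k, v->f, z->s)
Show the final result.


Starting form: 'wikgerxil'
Rule 1: Vowel Harmony: all vowels become 'i' (matching first vowel). 'wikgerxil' -> 'wikgirxil'
Rule 2: Consonant Assimilation: no voiced obstruent (b/d/g/v/z) stands immediately before a voiceless consonant (p/t/k/s/f). No change.
Rule 3: Final Devoicing: final consonant 'l' is not one of the voiced obstruents b/d/g/v/z. No change.
Final form: 'wikgirxil'

wikgirxil


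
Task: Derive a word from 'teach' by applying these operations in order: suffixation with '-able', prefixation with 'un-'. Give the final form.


Step 1: Add suffix '-able' to 'teach' = 'teachable'
Step 2: Add prefix 'un-' to 'teachable' = 'unteachable'

unteachable


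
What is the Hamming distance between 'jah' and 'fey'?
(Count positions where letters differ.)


Alignment:
Position 1: 'j' vs 'f' = DIFFER
Position 2: 'a' vs 'e' = DIFFER
Position 3: 'h' vs 'y' = DIFFER
Total differences: 3

3


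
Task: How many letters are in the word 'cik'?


Spell out 'cik' and number each letter: c(1), i(2), k(3). Total: 3 letters.

3


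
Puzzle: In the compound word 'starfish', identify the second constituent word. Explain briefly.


Split 'starfish' into 'star' + 'fish'. The second part is 'fish'.

fish


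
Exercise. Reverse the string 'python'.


Reverse 'python' character by character: 'nohtyp'.

nohtyp


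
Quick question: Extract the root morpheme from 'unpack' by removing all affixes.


Remove prefix 'un' from 'unpack' to get root 'pack'.

pack


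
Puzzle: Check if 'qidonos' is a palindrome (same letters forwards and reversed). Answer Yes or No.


Forward: 'qidonos'
Reversed: 'sonodiq'
They differ.

No


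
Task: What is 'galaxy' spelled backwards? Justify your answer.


Reverse 'galaxy' character by character: 'yxalag'.

yxalag


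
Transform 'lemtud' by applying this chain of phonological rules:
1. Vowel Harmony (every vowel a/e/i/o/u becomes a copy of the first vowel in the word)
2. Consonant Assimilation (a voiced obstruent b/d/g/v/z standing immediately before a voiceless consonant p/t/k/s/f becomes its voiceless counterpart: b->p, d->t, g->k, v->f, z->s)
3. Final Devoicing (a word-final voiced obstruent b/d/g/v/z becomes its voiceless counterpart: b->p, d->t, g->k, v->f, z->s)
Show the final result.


Starting form: 'lemtud'
Rule 1: Vowel Harmony: all vowels become 'e' (matching first vowel). 'lemtud' -> 'lemted'
Rule 2: Consonant Assimilation: no voiced obstruent (b/d/g/v/z) stands immediately before a voiceless consonant (p/t/k/s/f). No change.
Rule 3: Final Devoicing: word-final voiced obstruent 'd' becomes voiceless 't'. 'lemted' -> 'lemtet'
Final form: 'lemtet'

lemtet


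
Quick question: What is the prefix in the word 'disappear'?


The word 'disappear' = 'dis' (prefix) + 'appear' (root). The prefix is 'dis'.

dis


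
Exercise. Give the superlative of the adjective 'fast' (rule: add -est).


Apply superlative formation (add -est): 'fast' -> 'fastest'.

fastest


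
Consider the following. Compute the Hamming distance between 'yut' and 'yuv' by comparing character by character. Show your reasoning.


Alignment:
Position 1: 'y' vs 'y' = match
Position 2: 'u' vs 'u' = match
Position 3: 't' vs 'v' = DIFFER
Total differences: 1

1


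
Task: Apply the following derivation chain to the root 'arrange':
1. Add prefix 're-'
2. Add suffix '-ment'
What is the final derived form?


Step 1: Add prefix 're-' to 'arrange' = 'rearrange'
Step 2: Add suffix '-ment' to 'rearrange' = 'rearrangement'

rearrangement


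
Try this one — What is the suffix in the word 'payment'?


The word 'payment' = 'pay' (root) + '-ment' (suffix). The suffix is '-ment'.

ment


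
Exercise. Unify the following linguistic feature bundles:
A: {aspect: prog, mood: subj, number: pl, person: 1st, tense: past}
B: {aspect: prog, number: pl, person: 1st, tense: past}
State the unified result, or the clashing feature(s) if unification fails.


Compare features:
aspect: A=prog vs B=prog -> unified: prog
mood: A=subj vs B=_ -> unified: subj
number: A=pl vs B=pl -> unified: pl
person: A=1st vs B=1st -> unified: 1st
tense: A=past vs B=past -> unified: past
No clashes found.

Unified: {aspect: prog, mood: subj, number: pl, person: 1st, tense: past}


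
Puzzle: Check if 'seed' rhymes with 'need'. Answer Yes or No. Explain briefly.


Rime (stressed vowel + following sounds) of 'seed': -eed = /iːd/
Rime of 'need': -eed = /iːd/
/iːd/ and /iːd/ are the same ending sound, so the words rhyme.

Yes


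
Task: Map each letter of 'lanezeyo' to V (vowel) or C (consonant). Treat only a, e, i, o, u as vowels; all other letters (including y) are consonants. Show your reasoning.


Letter mapping: l = C, a = V, n = C, e = V, z = C, e = V, y = C, o = V.

CVCVCVCV


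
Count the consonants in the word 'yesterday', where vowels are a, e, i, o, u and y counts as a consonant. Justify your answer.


Consonants in 'yesterday': y, s, t, r, d, y = 6 consonants.

6


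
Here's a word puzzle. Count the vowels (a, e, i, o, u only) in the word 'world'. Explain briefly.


Vowels in 'world': o = 1 vowels.

1


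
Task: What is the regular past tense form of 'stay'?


Apply rule: Add -ed. 'stay' becomes 'stayed'.

stayed


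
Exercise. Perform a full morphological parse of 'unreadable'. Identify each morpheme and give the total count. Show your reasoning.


Step 1: Identify prefix: 'un' (meaning: not/reverse)
Step 2: Identify root: 'read'
Step 3: Identify suffix(es): 'able'
Decomposition: un- (prefix: not/reverse) + read (root) + -able (suffix: capable of)
Total morphemes: 3

3 morphemes (un- (prefix: not/reverse) + read (root) + -able (suffix: capable of))


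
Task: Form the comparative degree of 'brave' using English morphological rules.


Apply comparative formation (ends in e: add -r): 'brave' -> 'braver'.

braver


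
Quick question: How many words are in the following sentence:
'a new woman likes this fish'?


Split into words: a | new | woman | likes | this | fish = 6 words.

6


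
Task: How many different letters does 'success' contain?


Unique letters in 'success': {c, e, s, u} = 4 distinct letters.

4


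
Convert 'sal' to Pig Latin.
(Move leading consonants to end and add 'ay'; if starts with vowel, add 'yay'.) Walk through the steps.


'sal': move consonant cluster 's' to end and add 'ay': 'alsay'.

alsay


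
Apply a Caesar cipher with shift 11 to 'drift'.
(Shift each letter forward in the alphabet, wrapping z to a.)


Shift each letter by 11: d -> o, r -> c, i -> t, f -> q, t -> e. Result: 'octqe'.

octqe


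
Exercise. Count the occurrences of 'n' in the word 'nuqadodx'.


Letter 'n' in 'nuqadodx': found at position(s) 1 = 1 occurrence(s).

1


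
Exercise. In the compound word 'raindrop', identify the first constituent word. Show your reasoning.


Split 'raindrop' into 'rain' + 'drop'. The first part is 'rain'.

rain


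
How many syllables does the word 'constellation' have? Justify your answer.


Break 'constellation' into syllables: con-stel-la-tion -> con | stel | la | tion = 4 syllables

4 syllables


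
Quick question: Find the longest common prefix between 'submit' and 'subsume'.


Compare from the start: 3 characters match: 'sub'. Mismatch at position 4: 'm' vs 's'.

sub


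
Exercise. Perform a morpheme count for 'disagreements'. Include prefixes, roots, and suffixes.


Decomposition: dis- (prefix) + agree (root) + -ment (suffix) + -s (plural) = 4 morpheme(s)

4 morphemes


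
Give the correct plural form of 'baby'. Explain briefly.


Apply rule: Change -y to -ies (consonant + y). 'baby' becomes 'babies'.

babies


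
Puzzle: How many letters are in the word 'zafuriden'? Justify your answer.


Spell out 'zafuriden' and number each letter: z(1), a(2), f(3), u(4), r(5), i(6), d(7), e(8), n(9). Total: 9 letters.

9


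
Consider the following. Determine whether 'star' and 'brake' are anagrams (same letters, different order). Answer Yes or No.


Sorted letters of 'star': 'arst'
Sorted letters of 'brake': 'abekr'
They do not match.

No


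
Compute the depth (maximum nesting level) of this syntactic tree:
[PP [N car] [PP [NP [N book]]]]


Count bracket nesting levels:
'[' at pos 0: depth = 1
'[' at pos 4: depth = 2
'[' at pos 12: depth = 2
'[' at pos 16: depth = 3
'[' at pos 20: depth = 4
Maximum depth reached: 4

4


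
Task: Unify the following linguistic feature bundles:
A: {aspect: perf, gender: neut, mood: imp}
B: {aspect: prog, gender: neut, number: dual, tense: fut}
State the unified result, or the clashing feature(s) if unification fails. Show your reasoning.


Compare features:
aspect: A=perf vs B=prog -> CLASH
gender: A=neut vs B=neut -> unified: neut
mood: A=imp vs B=_ -> unified: imp
number: A=_ vs B=dual -> unified: dual
tense: A=_ vs B=fut -> unified: fut
Clash detected on feature 'aspect' (perf vs prog); unification fails.

CLASH on 'aspect' (perf vs prog)


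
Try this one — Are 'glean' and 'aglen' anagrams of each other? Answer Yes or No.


Sorted letters of 'glean': 'aegln'
Sorted letters of 'aglen': 'aegln'
They match.

Yes


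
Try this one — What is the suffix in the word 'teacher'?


The word 'teacher' = 'teach' (root) + '-er' (suffix). The suffix is '-er'.

er


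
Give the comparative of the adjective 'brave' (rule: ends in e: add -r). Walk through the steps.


Apply comparative formation (ends in e: add -r): 'brave' -> 'braver'.

braver


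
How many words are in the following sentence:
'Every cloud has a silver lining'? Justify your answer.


Split into words: Every | cloud | has | a | silver | lining = 6 words.

6


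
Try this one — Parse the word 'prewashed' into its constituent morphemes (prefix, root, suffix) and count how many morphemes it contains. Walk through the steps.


Step 1: Identify prefix: 'pre' (meaning: before)
Step 2: Identify root: 'wash'
Step 3: Identify suffix(es): 'ed'
Decomposition: pre- (prefix: before) + wash (root) + -ed (suffix: past)
Total morphemes: 3

3 morphemes (pre- (prefix: before) + wash (root) + -ed (suffix: past))


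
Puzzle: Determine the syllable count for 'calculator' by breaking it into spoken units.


Break 'calculator' into syllables: cal-cu-la-tor -> cal | cu | la | tor = 4 syllables

4 syllables


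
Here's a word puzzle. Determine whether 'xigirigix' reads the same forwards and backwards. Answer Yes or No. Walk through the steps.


Forward: 'xigirigix'
Reversed: 'xigirigix'
They are identical.

Yes


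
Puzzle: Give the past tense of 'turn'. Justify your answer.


Apply rule: Add -ed. 'turn' becomes 'turned'.

turned


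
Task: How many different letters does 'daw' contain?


Unique letters in 'daw': {a, d, w} = 3 distinct letters.

3


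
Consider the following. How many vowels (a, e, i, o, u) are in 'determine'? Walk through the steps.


Vowels in 'determine': e, e, i, e = 4 vowels.

4


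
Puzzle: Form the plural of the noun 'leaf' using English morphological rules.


Apply rule: Change -f to -ves. 'leaf' becomes 'leaves'.

leaves


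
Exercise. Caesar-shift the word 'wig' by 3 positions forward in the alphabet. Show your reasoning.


Shift each letter by 3: w -> z, i -> l, g -> j. Result: 'zlj'.

zlj


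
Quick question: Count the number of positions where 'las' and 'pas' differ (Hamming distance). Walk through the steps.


Alignment:
Position 1: 'l' vs 'p' = DIFFER
Position 2: 'a' vs 'a' = match
Position 3: 's' vs 's' = match
Total differences: 1

1


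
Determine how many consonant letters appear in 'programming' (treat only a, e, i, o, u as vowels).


Consonants in 'programming': p, r, g, r, m, m, n, g = 8 consonants.

8


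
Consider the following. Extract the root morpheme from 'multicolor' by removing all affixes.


Remove prefix 'multi' from 'multicolor' to get root 'color'.

color


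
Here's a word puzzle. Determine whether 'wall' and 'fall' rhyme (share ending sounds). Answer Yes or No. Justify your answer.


Rime (stressed vowel + following sounds) of 'wall': -all = /ɔːl/
Rime of 'fall': -all = /ɔːl/
/ɔːl/ and /ɔːl/ are the same ending sound, so the words rhyme.

Yes


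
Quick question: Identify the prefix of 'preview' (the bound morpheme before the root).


The word 'preview' = 'pre' (prefix) + 'view' (root). The prefix is 'pre'.

pre


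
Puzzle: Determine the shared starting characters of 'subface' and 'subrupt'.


Compare from the start: 3 characters match: 'sub'. Mismatch at position 4: 'f' vs 'r'.

sub


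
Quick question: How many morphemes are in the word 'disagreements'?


Decomposition: dis- (prefix) + agree (root) + -ment (suffix) + -s (plural) = 4 morpheme(s)

4 morphemes


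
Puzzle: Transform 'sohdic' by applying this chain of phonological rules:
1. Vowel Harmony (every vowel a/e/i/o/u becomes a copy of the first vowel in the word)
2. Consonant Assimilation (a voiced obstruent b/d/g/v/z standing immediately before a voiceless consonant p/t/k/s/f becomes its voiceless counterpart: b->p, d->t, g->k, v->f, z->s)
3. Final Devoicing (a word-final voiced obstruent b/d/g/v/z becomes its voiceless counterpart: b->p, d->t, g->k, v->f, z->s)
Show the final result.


Starting form: 'sohdic'
Rule 1: Vowel Harmony: all vowels become 'o' (matching first vowel). 'sohdic' -> 'sohdoc'
Rule 2: Consonant Assimilation: no voiced obstruent (b/d/g/v/z) stands immediately before a voiceless consonant (p/t/k/s/f). No change.
Rule 3: Final Devoicing: final consonant 'c' is not one of the voiced obstruents b/d/g/v/z. No change.
Final form: 'sohdoc'

sohdoc


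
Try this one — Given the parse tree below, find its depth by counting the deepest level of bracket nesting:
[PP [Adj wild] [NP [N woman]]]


Count bracket nesting levels:
'[' at pos 0: depth = 1
'[' at pos 4: depth = 2
'[' at pos 15: depth = 2
'[' at pos 19: depth = 3
Maximum depth reached: 3

3


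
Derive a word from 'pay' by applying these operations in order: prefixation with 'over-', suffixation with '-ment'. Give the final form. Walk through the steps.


Step 1: Add prefix 'over-' to 'pay' = 'overpay'
Step 2: Add suffix '-ment' to 'overpay' = 'overpayment'

overpayment


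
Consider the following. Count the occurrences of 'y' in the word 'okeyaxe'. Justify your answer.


Letter 'y' in 'okeyaxe': found at position(s) 4 = 1 occurrence(s).

1


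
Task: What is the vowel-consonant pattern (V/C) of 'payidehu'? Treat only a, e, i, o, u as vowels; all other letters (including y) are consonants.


Letter mapping: p = C, a = V, y = C, i = V, d = C, e = V, h = C, u = V.

CVCVCVCV


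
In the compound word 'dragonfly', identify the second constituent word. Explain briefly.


Split 'dragonfly' into 'dragon' + 'fly'. The second part is 'fly'.

fly


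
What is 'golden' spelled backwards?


Reverse 'golden' character by character: 'nedlog'.

nedlog


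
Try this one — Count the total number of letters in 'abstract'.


Spell out 'abstract' and number each letter: a(1), b(2), s(3), t(4), r(5), a(6), c(7), t(8). Total: 8 letters.

8


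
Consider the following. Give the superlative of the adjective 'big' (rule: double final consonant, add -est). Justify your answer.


Apply superlative formation (double final consonant, add -est): 'big' -> 'biggest'.

biggest


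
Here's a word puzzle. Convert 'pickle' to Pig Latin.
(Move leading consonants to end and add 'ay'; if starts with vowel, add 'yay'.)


'pickle': move consonant cluster 'p' to end and add 'ay': 'icklepay'.

icklepay


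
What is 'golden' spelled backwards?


Reverse 'golden' character by character: 'nedlog'.

nedlog


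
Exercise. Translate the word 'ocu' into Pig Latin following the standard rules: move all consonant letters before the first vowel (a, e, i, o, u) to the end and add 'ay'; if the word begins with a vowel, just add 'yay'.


'ocu' starts with a vowel, so add 'yay': 'ocuyay'.

ocuyay


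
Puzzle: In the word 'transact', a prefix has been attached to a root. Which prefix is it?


The word 'transact' = 'trans' (prefix) + 'act' (root). The prefix is 'trans'.

trans


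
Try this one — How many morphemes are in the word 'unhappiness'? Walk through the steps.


Decomposition: un- (prefix) + happy (root) + -ness (suffix) = 3 morpheme(s)

3 morphemes


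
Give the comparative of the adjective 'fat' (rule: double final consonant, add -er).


Apply comparative formation (double final consonant, add -er): 'fat' -> 'fatter'.

fatter


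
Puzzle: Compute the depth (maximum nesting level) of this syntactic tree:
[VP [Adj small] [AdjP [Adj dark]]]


Count bracket nesting levels:
'[' at pos 0: depth = 1
'[' at pos 4: depth = 2
'[' at pos 16: depth = 2
'[' at pos 22: depth = 3
Maximum depth reached: 3

3


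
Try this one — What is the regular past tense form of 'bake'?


Apply rule: Add -d (word ends in -e). 'bake' becomes 'baked'.

baked


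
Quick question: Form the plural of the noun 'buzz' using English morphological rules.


Apply rule: Add -es (sibilant/fricative ending). 'buzz' becomes 'buzzes'.

buzzes


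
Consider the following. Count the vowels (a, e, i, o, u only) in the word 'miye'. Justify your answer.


Vowels in 'miye': i, e = 2 vowels.

2


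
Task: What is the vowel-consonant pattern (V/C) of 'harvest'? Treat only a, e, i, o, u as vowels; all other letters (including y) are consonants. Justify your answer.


Letter mapping: h = C, a = V, r = C, v = C, e = V, s = C, t = C.

CVCCVCC


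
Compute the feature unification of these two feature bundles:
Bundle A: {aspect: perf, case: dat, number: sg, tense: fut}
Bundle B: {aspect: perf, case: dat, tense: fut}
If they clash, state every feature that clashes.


Compare features:
aspect: A=perf vs B=perf -> unified: perf
case: A=dat vs B=dat -> unified: dat
number: A=sg vs B=_ -> unified: sg
tense: A=fut vs B=fut -> unified: fut
No clashes found.

Unified: {aspect: perf, case: dat, number: sg, tense: fut}


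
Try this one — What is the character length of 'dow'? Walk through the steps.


Spell out 'dow' and number each letter: d(1), o(2), w(3). Total: 3 letters.

3


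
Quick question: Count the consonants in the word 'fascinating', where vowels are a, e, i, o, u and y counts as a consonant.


Consonants in 'fascinating': f, s, c, n, t, n, g = 7 consonants.

7


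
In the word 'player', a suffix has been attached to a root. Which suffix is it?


The word 'player' = 'play' (root) + '-er' (suffix). The suffix is '-er'.

er


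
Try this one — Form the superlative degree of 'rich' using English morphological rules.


Apply superlative formation (add -est): 'rich' -> 'richest'.

richest


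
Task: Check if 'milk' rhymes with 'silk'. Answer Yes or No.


Rime (stressed vowel + following sounds) of 'milk': -ilk = /ɪlk/
Rime of 'silk': -ilk = /ɪlk/
/ɪlk/ and /ɪlk/ are the same ending sound, so the words rhyme.

Yes


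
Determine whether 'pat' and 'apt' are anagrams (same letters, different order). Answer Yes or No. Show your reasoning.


Sorted letters of 'pat': 'apt'
Sorted letters of 'apt': 'apt'
They match.

Yes


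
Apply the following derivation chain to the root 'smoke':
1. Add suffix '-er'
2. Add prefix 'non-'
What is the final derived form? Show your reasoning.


Step 1: Add suffix '-er' to 'smoke' = 'smoker'
Step 2: Add prefix 'non-' to 'smoker' = 'nonsmoker'

nonsmoker


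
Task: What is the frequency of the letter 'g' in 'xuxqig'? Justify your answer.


Letter 'g' in 'xuxqig': found at position(s) 6 = 1 occurrence(s).

1


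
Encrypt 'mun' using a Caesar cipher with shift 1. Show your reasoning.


Shift each letter by 1: m -> n, u -> v, n -> o. Result: 'nvo'.

nvo


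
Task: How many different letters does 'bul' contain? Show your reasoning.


Unique letters in 'bul': {b, l, u} = 3 distinct letters.

3


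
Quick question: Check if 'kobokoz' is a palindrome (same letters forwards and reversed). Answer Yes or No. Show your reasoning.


Forward: 'kobokoz'
Reversed: 'zokobok'
They differ.

No


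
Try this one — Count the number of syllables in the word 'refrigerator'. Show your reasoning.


Break 'refrigerator' into syllables: re-frig-er-a-tor -> re | frig | er | a | tor = 5 syllables

5 syllables


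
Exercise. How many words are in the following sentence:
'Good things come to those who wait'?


Split into words: Good | things | come | to | those | who | wait = 7 words.

7


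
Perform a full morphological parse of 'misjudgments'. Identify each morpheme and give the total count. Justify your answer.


Step 1: Identify prefix: 'mis' (meaning: wrongly)
Step 2: Identify root: 'judge'
Step 3: Identify suffix(es): 'ment, s'
Decomposition: mis- (prefix: wrongly) + judge (root) + -ment (suffix: action/result) + -s (plural)
Total morphemes: 4

4 morphemes (mis- (prefix: wrongly) + judge (root) + -ment (suffix: action/result) + -s (plural))


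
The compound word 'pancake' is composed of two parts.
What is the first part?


Split 'pancake' into 'pan' + 'cake'. The first part is 'pan'.

pan


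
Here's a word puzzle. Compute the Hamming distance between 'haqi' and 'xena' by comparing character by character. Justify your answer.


Alignment:
Position 1: 'h' vs 'x' = DIFFER
Position 2: 'a' vs 'e' = DIFFER
Position 3: 'q' vs 'n' = DIFFER
Position 4: 'i' vs 'a' = DIFFER
Total differences: 4

4


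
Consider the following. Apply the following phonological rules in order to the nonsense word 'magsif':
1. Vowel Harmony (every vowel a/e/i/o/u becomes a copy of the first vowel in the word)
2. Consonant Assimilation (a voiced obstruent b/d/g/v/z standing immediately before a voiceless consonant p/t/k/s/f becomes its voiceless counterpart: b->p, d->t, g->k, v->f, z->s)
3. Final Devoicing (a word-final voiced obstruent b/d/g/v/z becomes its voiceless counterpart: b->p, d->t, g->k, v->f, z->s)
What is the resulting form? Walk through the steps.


Starting form: 'magsif'
Rule 1: Vowel Harmony: all vowels become 'a' (matching first vowel). 'magsif' -> 'magsaf'
Rule 2: Consonant Assimilation: voiced obstruent before voiceless consonant becomes voiceless ('gs' -> 'ks'). 'magsaf' -> 'maksaf'
Rule 3: Final Devoicing: final consonant 'f' is not one of the voiced obstruents b/d/g/v/z. No change.
Final form: 'maksaf'

maksaf


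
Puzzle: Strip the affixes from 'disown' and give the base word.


Remove prefix 'dis' from 'disown' to get root 'own'.

own


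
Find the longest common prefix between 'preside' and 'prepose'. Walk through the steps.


Compare from the start: 3 characters match: 'pre'. Mismatch at position 4: 's' vs 'p'.

pre


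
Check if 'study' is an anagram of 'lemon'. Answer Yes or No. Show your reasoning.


Sorted letters of 'study': 'dstuy'
Sorted letters of 'lemon': 'elmno'
They do not match.

No


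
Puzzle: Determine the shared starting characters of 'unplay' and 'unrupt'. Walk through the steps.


Compare from the start: 2 characters match: 'un'. Mismatch at position 3: 'p' vs 'r'.

un


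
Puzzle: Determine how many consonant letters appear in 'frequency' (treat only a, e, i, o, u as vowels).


Consonants in 'frequency': f, r, q, n, c, y = 6 consonants.

6


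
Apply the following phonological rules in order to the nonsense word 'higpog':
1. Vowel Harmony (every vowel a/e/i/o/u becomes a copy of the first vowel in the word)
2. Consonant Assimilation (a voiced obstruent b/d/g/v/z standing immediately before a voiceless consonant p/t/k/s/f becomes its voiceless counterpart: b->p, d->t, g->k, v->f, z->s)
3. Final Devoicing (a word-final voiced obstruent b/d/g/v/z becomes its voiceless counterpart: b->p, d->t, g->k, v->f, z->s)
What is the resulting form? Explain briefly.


Starting form: 'higpog'
Rule 1: Vowel Harmony: all vowels become 'i' (matching first vowel). 'higpog' -> 'higpig'
Rule 2: Consonant Assimilation: voiced obstruent before voiceless consonant becomes voiceless ('gp' -> 'kp'). 'higpig' -> 'hikpig'
Rule 3: Final Devoicing: word-final voiced obstruent 'g' becomes voiceless 'k'. 'hikpig' -> 'hikpik'
Final form: 'hikpik'

hikpik


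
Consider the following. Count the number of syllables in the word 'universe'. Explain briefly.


Break 'universe' into syllables: u-ni-verse -> u | ni | verse = 3 syllables

3 syllables


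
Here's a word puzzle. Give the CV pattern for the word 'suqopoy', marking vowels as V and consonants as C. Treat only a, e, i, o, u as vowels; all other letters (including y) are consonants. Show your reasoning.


Letter mapping: s = C, u = V, q = C, o = V, p = C, o = V, y = C.

CVCVCVC


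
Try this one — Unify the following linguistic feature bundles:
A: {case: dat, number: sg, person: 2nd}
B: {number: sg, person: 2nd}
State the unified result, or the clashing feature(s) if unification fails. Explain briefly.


Compare features:
case: A=dat vs B=_ -> unified: dat
number: A=sg vs B=sg -> unified: sg
person: A=2nd vs B=2nd -> unified: 2nd
No clashes found.

Unified: {case: dat, number: sg, person: 2nd}


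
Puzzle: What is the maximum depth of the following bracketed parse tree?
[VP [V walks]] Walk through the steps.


Count bracket nesting levels:
'[' at pos 0: depth = 1
'[' at pos 4: depth = 2
Maximum depth reached: 2

2


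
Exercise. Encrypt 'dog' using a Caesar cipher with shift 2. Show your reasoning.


Shift each letter by 2: d -> f, o -> q, g -> i. Result: 'fqi'.

fqi


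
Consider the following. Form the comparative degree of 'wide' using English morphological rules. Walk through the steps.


Apply comparative formation (ends in e: add -r): 'wide' -> 'wider'.

wider


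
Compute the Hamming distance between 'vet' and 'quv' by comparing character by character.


Alignment:
Position 1: 'v' vs 'q' = DIFFER
Position 2: 'e' vs 'u' = DIFFER
Position 3: 't' vs 'v' = DIFFER
Total differences: 3

3


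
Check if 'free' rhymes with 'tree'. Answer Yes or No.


Rime (stressed vowel + following sounds) of 'free': -ee = /iː/
Rime of 'tree': -ee = /iː/
/iː/ and /iː/ are the same ending sound, so the words rhyme.

Yes


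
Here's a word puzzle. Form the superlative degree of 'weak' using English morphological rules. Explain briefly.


Apply superlative formation (add -est): 'weak' -> 'weakest'.

weakest


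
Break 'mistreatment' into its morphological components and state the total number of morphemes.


Step 1: Identify prefix: 'mis' (meaning: wrongly)
Step 2: Identify root: 'treat'
Step 3: Identify suffix(es): 'ment'
Decomposition: mis- (prefix: wrongly) + treat (root) + -ment (suffix: action/result)
Total morphemes: 3

3 morphemes (mis- (prefix: wrongly) + treat (root) + -ment (suffix: action/result))


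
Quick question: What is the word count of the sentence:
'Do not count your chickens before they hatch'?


Split into words: Do | not | count | your | chickens | before | they | hatch = 8 words.

8


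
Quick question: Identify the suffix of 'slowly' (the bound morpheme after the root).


The word 'slowly' = 'slow' (root) + '-ly' (suffix). The suffix is '-ly'.

ly


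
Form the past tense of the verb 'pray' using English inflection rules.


Apply rule: Add -ed. 'pray' becomes 'prayed'.

prayed


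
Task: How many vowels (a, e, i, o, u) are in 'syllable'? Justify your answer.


Vowels in 'syllable': a, e = 2 vowels.

2


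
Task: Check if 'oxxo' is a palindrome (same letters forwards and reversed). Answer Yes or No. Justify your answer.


Forward: 'oxxo'
Reversed: 'oxxo'
They are identical.

Yes


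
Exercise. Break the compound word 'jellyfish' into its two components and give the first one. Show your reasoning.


Split 'jellyfish' into 'jelly' + 'fish'. The first part is 'jelly'.

jelly


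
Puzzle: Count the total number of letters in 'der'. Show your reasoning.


Spell out 'der' and number each letter: d(1), e(2), r(3). Total: 3 letters.

3


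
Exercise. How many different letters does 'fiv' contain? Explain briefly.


Unique letters in 'fiv': {f, i, v} = 3 distinct letters.

3


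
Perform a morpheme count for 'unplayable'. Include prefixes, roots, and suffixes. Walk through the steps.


Decomposition: un- (prefix) + play (root) + -able (suffix) = 3 morpheme(s)

3 morphemes


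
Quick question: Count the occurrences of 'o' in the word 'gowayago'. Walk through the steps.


Letter 'o' in 'gowayago': found at position(s) 2, 8 = 2 occurrence(s).

2


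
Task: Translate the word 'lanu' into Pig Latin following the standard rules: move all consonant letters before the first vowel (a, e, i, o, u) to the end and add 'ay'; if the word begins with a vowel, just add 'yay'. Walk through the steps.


'lanu': move consonant cluster 'l' to end and add 'ay': 'anulay'.

anulay


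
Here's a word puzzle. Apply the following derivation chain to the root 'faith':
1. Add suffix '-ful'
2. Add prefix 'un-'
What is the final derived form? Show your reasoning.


Step 1: Add suffix '-ful' to 'faith' = 'faithful'
Step 2: Add prefix 'un-' to 'faithful' = 'unfaithful'

unfaithful


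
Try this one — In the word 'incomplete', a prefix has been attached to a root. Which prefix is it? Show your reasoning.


The word 'incomplete' = 'in' (prefix) + 'complete' (root). The prefix is 'in'.

in


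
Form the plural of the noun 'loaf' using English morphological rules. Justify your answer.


Apply rule: Change -f to -ves. 'loaf' becomes 'loaves'.

loaves


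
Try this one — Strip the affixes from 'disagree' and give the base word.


Remove prefix 'dis' from 'disagree' to get root 'agree'.

agree


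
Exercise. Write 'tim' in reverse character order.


Reverse 'tim' character by character: 'mit'.

mit


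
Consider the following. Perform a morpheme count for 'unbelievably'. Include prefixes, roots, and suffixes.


Decomposition: un- (prefix) + believe (root) + -able (suffix) + -ly (suffix) = 4 morpheme(s)

4 morphemes


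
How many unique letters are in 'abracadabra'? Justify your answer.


Unique letters in 'abracadabra': {a, b, c, d, r} = 5 distinct letters.

5


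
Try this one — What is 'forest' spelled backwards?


Reverse 'forest' character by character: 'tserof'.

tserof


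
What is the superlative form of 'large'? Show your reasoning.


Apply superlative formation (ends in e: add -st): 'large' -> 'largest'.

largest


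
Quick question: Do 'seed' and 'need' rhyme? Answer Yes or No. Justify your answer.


Rime (stressed vowel + following sounds) of 'seed': -eed = /iːd/
Rime of 'need': -eed = /iːd/
/iːd/ and /iːd/ are the same ending sound, so the words rhyme.

Yes


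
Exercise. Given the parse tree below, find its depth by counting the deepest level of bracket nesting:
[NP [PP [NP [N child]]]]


Count bracket nesting levels:
'[' at pos 0: depth = 1
'[' at pos 4: depth = 2
'[' at pos 8: depth = 3
'[' at pos 12: depth = 4
Maximum depth reached: 4

4


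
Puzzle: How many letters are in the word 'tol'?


Spell out 'tol' and number each letter: t(1), o(2), l(3). Total: 3 letters.

3


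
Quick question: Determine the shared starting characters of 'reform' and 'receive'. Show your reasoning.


Compare from the start: 2 characters match: 're'. Mismatch at position 3: 'f' vs 'c'.

re


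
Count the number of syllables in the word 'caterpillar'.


Break 'caterpillar' into syllables: cat-er-pil-lar -> cat | er | pil | lar = 4 syllables

4 syllables


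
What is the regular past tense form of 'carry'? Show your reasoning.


Apply rule: Change -y to -ied. 'carry' becomes 'carried'.

carried


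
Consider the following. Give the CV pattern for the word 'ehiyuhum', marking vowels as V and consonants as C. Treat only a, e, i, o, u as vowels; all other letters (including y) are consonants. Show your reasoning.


Letter mapping: e = V, h = C, i = V, y = C, u = V, h = C, u = V, m = C.

VCVCVCVC


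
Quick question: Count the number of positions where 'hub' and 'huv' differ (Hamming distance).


Alignment:
Position 1: 'h' vs 'h' = match
Position 2: 'u' vs 'u' = match
Position 3: 'b' vs 'v' = DIFFER
Total differences: 1

1


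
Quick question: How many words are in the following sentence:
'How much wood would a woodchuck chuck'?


Split into words: How | much | wood | would | a | woodchuck | chuck = 7 words.

7


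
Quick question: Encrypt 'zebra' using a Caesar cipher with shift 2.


Shift each letter by 2: z -> b, e -> g, b -> d, r -> t, a -> c. Result: 'bgdtc'.

bgdtc


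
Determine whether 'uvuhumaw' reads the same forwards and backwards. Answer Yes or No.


Forward: 'uvuhumaw'
Reversed: 'wamuhuvu'
They differ.

No


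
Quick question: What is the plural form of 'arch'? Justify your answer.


Apply rule: Add -es (sibilant/fricative ending). 'arch' becomes 'arches'.

arches


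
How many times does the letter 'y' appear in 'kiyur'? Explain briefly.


Letter 'y' in 'kiyur': found at position(s) 3 = 1 occurrence(s).

1


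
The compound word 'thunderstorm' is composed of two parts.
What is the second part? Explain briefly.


Split 'thunderstorm' into 'thunder' + 'storm'. The second part is 'storm'.

storm


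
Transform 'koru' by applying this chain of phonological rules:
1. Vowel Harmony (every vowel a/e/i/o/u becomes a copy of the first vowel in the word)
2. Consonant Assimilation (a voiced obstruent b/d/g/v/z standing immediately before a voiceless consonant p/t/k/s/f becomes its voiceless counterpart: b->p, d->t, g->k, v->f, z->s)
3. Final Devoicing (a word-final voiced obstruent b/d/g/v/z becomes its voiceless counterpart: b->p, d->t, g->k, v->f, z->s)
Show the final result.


Starting form: 'koru'
Rule 1: Vowel Harmony: all vowels become 'o' (matching first vowel). 'koru' -> 'koro'
Rule 2: Consonant Assimilation: no voiced obstruent (b/d/g/v/z) stands immediately before a voiceless consonant (p/t/k/s/f). No change.
Rule 3: Final Devoicing: the word ends in the vowel 'o', not a consonant. No change.
Final form: 'koro'

koro


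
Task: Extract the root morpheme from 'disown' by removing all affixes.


Remove prefix 'dis' from 'disown' to get root 'own'.

own


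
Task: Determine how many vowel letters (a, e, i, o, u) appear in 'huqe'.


Vowels in 'huqe': u, e = 2 vowels.

2


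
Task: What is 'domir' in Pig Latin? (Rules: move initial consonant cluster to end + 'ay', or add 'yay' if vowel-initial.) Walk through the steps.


'domir': move consonant cluster 'd' to end and add 'ay': 'omirday'.

omirday


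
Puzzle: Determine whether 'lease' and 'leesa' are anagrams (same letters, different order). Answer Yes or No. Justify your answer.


Sorted letters of 'lease': 'aeels'
Sorted letters of 'leesa': 'aeels'
They match.

Yes


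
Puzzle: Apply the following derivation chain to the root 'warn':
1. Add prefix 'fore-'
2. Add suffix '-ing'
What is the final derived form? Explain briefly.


Step 1: Add prefix 'fore-' to 'warn' = 'forewarn'
Step 2: Add suffix '-ing' to 'forewarn' = 'forewarning'

forewarning


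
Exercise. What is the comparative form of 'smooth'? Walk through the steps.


Apply comparative formation (add -er): 'smooth' -> 'smoother'.

smoother


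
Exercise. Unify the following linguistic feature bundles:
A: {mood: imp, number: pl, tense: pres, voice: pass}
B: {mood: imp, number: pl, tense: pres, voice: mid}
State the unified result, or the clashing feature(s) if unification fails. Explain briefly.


Compare features:
mood: A=imp vs B=imp -> unified: imp
number: A=pl vs B=pl -> unified: pl
tense: A=pres vs B=pres -> unified: pres
voice: A=pass vs B=mid -> CLASH
Clash detected on feature 'voice' (pass vs mid); unification fails.

CLASH on 'voice' (pass vs mid)


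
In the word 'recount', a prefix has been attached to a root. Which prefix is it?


The word 'recount' = 're' (prefix) + 'count' (root). The prefix is 're'.

re


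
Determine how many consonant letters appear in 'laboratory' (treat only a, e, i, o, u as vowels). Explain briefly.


Consonants in 'laboratory': l, b, r, t, r, y = 6 consonants.

6


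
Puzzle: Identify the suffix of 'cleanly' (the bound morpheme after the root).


The word 'cleanly' = 'clean' (root) + '-ly' (suffix). The suffix is '-ly'.

ly


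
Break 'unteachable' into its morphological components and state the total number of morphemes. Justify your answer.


Step 1: Identify prefix: 'un' (meaning: not/reverse)
Step 2: Identify root: 'teach'
Step 3: Identify suffix(es): 'able'
Decomposition: un- (prefix: not/reverse) + teach (root) + -able (suffix: capable of)
Total morphemes: 3

3 morphemes (un- (prefix: not/reverse) + teach (root) + -able (suffix: capable of))
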